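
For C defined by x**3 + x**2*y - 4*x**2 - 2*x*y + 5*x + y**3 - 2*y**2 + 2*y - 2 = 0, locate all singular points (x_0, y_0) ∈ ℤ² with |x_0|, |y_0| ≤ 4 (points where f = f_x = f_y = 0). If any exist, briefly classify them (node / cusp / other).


Singular points: {(1, 1)}; classification: cusp.

Compute partial derivatives:
  f_x = 3*x**2 + 2*x*y - 8*x - 2*y + 5.
  f_y = x**2 - 2*x + 3*y**2 - 4*y + 2.
Scan x_0 ∈ {−4, ..., 4}. For each x_0, f_y(x_0, y) is a polynomial in y; find its integer roots y ∈ {−4, ..., 4}, then test f_x and f at those candidates.
  x = -4: f_y(-4, y) = 3*y**2 - 4*y + 26; no integer root y with |y| ≤ 4.
  x = -3: f_y(-3, y) = 3*y**2 - 4*y + 17; no integer root y with |y| ≤ 4.
  x = -2: f_y(-2, y) = 3*y**2 - 4*y + 10; no integer root y with |y| ≤ 4.
  x = -1: f_y(-1, y) = 3*y**2 - 4*y + 5; no integer root y with |y| ≤ 4.
  x = 0: f_y(0, y) = 3*y**2 - 4*y + 2; no integer root y with |y| ≤ 4.
  x = 1: f_y(1, y) = 3*y**2 - 4*y + 1; vanishes at y ∈ {1}. (1, 1): f_x = 0, f = 0 — SINGULAR.
  x = 2: f_y(2, y) = 3*y**2 - 4*y + 2; no integer root y with |y| ≤ 4.
  x = 3: f_y(3, y) = 3*y**2 - 4*y + 5; no integer root y with |y| ≤ 4.
  x = 4: f_y(4, y) = 3*y**2 - 4*y + 10; no integer root y with |y| ≤ 4.
Only singular point on the grid: (1, 1).
Classify: substitute x = 1 + u, y = 1 + v and expand: f = u**3 + u**2*v + v**3 + v**2.
No constant or linear terms (consistent with a singular point). Quadratic part: v**2. Cubic part: u**3 + u**2*v + v**3.
The quadratic part v**2 is a perfect square, so there is a single (double) tangent line v = 0, i.e. y = 1. Restricting the cubic part to that line (v = 0) leaves u**3 ≠ 0, so f is not divisible by v and the branch is v² ≈ -u**3 to lowest order — this is a cusp.
Classification: cusp.


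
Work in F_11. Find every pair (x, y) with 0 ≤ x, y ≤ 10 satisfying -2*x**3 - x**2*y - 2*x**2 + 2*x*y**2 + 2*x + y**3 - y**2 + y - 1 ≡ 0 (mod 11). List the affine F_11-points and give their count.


Affine F_11-points: {(0, 1), (1, 3), (1, 4), (2, 9), (3, 2), (3, 5), (3, 10), (4, 10), (5, 8), (7, 5), (8, 6), (9, 10)}; count = 12.

For each of the 121 pairs (x, y) ∈ F_11², evaluate f(x, y) mod 11. Record the zeros.
  x = 0: [0↦10, 1↦0, 2↦5, 3↦9, 4↦7, 5↦5, 6↦9, 7↦3, 8↦4, 9↦7, 10↦7]  zeros at y ∈ {1}
  x = 1: [0↦8, 1↦10, 2↦9, 3↦0, 4↦0, 5↦4, 6↦7, 7↦4, 8↦1, 9↦4, 10↦8]  zeros at y ∈ {3, 4}
  x = 2: [0↦1, 1↦2, 2↦4, 3↦2, 4↦2, 5↦10, 6↦10, 7↦8, 8↦10, 9↦0, 10↦6]  zeros at y ∈ {9}
  x = 3: [0↦10, 1↦8, 2↦0, 3↦3, 4↦1, 5↦0, 6↦6, 7↦3, 8↦8, 9↦5, 10↦0]  zeros at y ∈ {2, 5, 10}
  x = 4: [0↦1, 1↦5, 2↦7, 3↦2, 4↦7, 5↦6, 6↦5, 7↦10, 8↦5, 9↦7, 10↦0]  zeros at y ∈ {10}
  x = 5: [0↦6, 1↦3, 2↦2, 3↦9, 4↦8, 5↦5, 6↦6, 7↦6, 8↦0, 9↦5, 10↦5]  zeros at y ∈ {8}
  x = 6: [0↦2, 1↦1, 2↦6, 3↦1, 4↦3, 5↦7, 6↦8, 7↦1, 8↦3, 9↦9, 10↦3]  zeros at y ∈ ∅
  x = 7: [0↦10, 1↦9, 2↦7, 3↦10, 4↦2, 5↦0, 6↦10, 7↦5, 8↦2, 9↦7, 10↦4]  zeros at y ∈ {5}
  x = 8: [0↦7, 1↦4, 2↦4, 3↦2, 4↦4, 5↦5, 6↦0, 7↦6, 8↦7, 9↦9, 10↦7]  zeros at y ∈ {6}
  x = 9: [0↦3, 1↦7, 2↦7, 3↦9, 4↦8, 5↦10, 6↦10, 7↦3, 8↦6, 9↦3, 10↦0]  zeros at y ∈ {10}
  x = 10: [0↦8, 1↦6, 2↦4, 3↦8, 4↦2, 5↦3, 6↦6, 7↦6, 8↦9, 9↦10, 10↦4]  zeros at y ∈ ∅
Collecting zeros: affine points = {(0, 1), (1, 3), (1, 4), (2, 9), (3, 2), (3, 5), (3, 10), (4, 10), (5, 8), (7, 5), (8, 6), (9, 10)}.
Total count |C(F_11)_aff| = 12.


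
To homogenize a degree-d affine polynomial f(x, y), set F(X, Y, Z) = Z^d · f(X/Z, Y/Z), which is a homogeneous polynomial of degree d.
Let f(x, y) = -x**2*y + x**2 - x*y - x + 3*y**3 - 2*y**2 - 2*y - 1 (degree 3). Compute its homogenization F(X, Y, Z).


F(X, Y, Z) = -X**2*Y + X**2*Z - X*Y*Z - X*Z**2 + 3*Y**3 - 2*Y**2*Z - 2*Y*Z**2 - Z**3

deg(f) = 3.
Substitute x = X/Z, y = Y/Z into f, then multiply by Z^3.
  monomial -1·x^2·y^1 ↦ -1·X^2·Y^1·Z^0.
  monomial 1·x^2·y^0 ↦ 1·X^2·Y^0·Z^1.
  monomial -1·x^1·y^1 ↦ -1·X^1·Y^1·Z^1.
  monomial -1·x^1·y^0 ↦ -1·X^1·Y^0·Z^2.
  monomial 3·x^0·y^3 ↦ 3·X^0·Y^3·Z^0.
  monomial -2·x^0·y^2 ↦ -2·X^0·Y^2·Z^1.
  monomial -2·x^0·y^1 ↦ -2·X^0·Y^1·Z^2.
  monomial -1·x^0·y^0 ↦ -1·X^0·Y^0·Z^3.
Collecting: F(X, Y, Z) = -X**2*Y + X**2*Z - X*Y*Z - X*Z**2 + 3*Y**3 - 2*Y**2*Z - 2*Y*Z**2 - Z**3.


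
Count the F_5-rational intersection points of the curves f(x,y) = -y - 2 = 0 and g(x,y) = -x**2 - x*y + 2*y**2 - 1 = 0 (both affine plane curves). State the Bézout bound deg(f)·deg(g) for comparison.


Common zeros: ∅; count = 0; Bézout bound = 2.

deg(f) = 1, deg(g) = 2, so Bézout bound = 2.
Scan x ∈ F_5. For each x, list the y ∈ F_5 with f(x, y) ≡ 0 and those with g(x, y) ≡ 0 (mod 5); the common zeros in that column are the intersection.
  x = 0: f ≡ 0 at y ∈ {3}; g ≡ 0 at y ∈ ∅; common: ∅.
  x = 1: f ≡ 0 at y ∈ {3}; g ≡ 0 at y ∈ ∅; common: ∅.
  x = 2: f ≡ 0 at y ∈ {3}; g ≡ 0 at y ∈ {0, 1}; common: ∅.
  x = 3: f ≡ 0 at y ∈ {3}; g ≡ 0 at y ∈ {0, 4}; common: ∅.
  x = 4: f ≡ 0 at y ∈ {3}; g ≡ 0 at y ∈ ∅; common: ∅.
Collecting: common zeros = ∅, so the count is 0.
Comparison with the Bézout bound: 0 ≤ 2 = deg(f)·deg(g), as expected for curves with no common component (the affine F_5-count falls short of the bound because intersections may lie at infinity, over extension fields, or carry multiplicity).


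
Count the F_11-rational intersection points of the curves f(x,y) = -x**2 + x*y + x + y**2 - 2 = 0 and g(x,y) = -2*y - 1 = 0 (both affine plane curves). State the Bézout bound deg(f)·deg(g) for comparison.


Common zeros: ∅; count = 0; Bézout bound = 2.

deg(f) = 2, deg(g) = 1, so Bézout bound = 2.
Scan x ∈ F_11. For each x, list the y ∈ F_11 with f(x, y) ≡ 0 and those with g(x, y) ≡ 0 (mod 11); the common zeros in that column are the intersection.
  x = 0: f ≡ 0 at y ∈ ∅; g ≡ 0 at y ∈ {5}; common: ∅.
  x = 1: f ≡ 0 at y ∈ {1, 9}; g ≡ 0 at y ∈ {5}; common: ∅.
  x = 2: f ≡ 0 at y ∈ {3, 6}; g ≡ 0 at y ∈ {5}; common: ∅.
  x = 3: f ≡ 0 at y ∈ ∅; g ≡ 0 at y ∈ {5}; common: ∅.
  x = 4: f ≡ 0 at y ∈ ∅; g ≡ 0 at y ∈ {5}; common: ∅.
  x = 5: f ≡ 0 at y ∈ {0, 6}; g ≡ 0 at y ∈ {5}; common: ∅.
  x = 6: f ≡ 0 at y ∈ ∅; g ≡ 0 at y ∈ {5}; common: ∅.
  x = 7: f ≡ 0 at y ∈ {0, 4}; g ≡ 0 at y ∈ {5}; common: ∅.
  x = 8: f ≡ 0 at y ∈ ∅; g ≡ 0 at y ∈ {5}; common: ∅.
  x = 9: f ≡ 0 at y ∈ {4, 9}; g ≡ 0 at y ∈ {5}; common: ∅.
  x = 10: f ≡ 0 at y ∈ ∅; g ≡ 0 at y ∈ {5}; common: ∅.
Collecting: common zeros = ∅, so the count is 0.
Comparison with the Bézout bound: 0 ≤ 2 = deg(f)·deg(g), as expected for curves with no common component (the affine F_11-count falls short of the bound because intersections may lie at infinity, over extension fields, or carry multiplicity).


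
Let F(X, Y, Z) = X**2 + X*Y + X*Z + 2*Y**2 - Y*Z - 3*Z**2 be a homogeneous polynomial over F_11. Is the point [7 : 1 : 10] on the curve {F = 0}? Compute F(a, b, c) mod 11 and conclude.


F(7,1,10) ≡ 5 (mod 11); P is NOT on the curve.

Evaluate F(7, 1, 10) term-by-term (mod 11).
  X**2 ↦ 1·49·1·1 = 49
  X*Y ↦ 1·7·1·1 = 7
  X*Z ↦ 1·7·1·10 = 70
  2*Y**2 ↦ 2·1·1·1 = 2
  -Y*Z ↦ -1·1·1·10 = -10
  -3*Z**2 ↦ -3·1·1·100 = -300
Sum: F(7, 1, 10) = (49) + (7) + (70) + (2) + (-10) + (-300) = -182.
Reducing mod 11: -182 ≡ 5 (mod 11).
Since F(a, b, c) ≡ 5 ≠ 0 (mod 11), P does NOT lie on the curve.


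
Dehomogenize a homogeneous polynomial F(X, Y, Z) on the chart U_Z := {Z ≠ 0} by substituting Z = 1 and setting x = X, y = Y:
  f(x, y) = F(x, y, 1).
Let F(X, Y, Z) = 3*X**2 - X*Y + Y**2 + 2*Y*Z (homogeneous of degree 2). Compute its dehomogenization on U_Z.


f(x, y) = 3*x**2 - x*y + y**2 + 2*y

On U_Z we set Z = 1. Each monomial c·X^i·Y^j·Z^k in F becomes c·x^i·y^j·1^k = c·x^i·y^j.
Substituting Z = 1: F(X, Y, 1) = 3*x**2 - x*y + y**2 + 2*y.
Note: deg(f) ≤ deg(F) = 2; strict inequality happens when F is divisible by Z (lost terms).


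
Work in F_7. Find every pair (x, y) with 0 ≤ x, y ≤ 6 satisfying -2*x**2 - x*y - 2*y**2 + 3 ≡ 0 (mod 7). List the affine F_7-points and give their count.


Affine F_7-points: {(1, 4), (1, 6), (3, 3), (3, 6), (4, 1), (4, 4), (6, 1), (6, 3)}; count = 8.

For each of the 49 pairs (x, y) ∈ F_7², evaluate f(x, y) mod 7. Record the zeros.
  x = 0: [0↦3, 1↦1, 2↦2, 3↦6, 4↦6, 5↦2, 6↦1]  zeros at y ∈ ∅
  x = 1: [0↦1, 1↦5, 2↦5, 3↦1, 4↦0, 5↦2, 6↦0]  zeros at y ∈ {4, 6}
  x = 2: [0↦2, 1↦5, 2↦4, 3↦6, 4↦4, 5↦5, 6↦2]  zeros at y ∈ ∅
  x = 3: [0↦6, 1↦1, 2↦6, 3↦0, 4↦4, 5↦4, 6↦0]  zeros at y ∈ {3, 6}
  x = 4: [0↦6, 1↦0, 2↦4, 3↦4, 4↦0, 5↦6, 6↦1]  zeros at y ∈ {1, 4}
  x = 5: [0↦2, 1↦2, 2↦5, 3↦4, 4↦6, 5↦4, 6↦5]  zeros at y ∈ ∅
  x = 6: [0↦1, 1↦0, 2↦2, 3↦0, 4↦1, 5↦5, 6↦5]  zeros at y ∈ {1, 3}
Collecting zeros: affine points = {(1, 4), (1, 6), (3, 3), (3, 6), (4, 1), (4, 4), (6, 1), (6, 3)}.
Total count |C(F_7)_aff| = 8.


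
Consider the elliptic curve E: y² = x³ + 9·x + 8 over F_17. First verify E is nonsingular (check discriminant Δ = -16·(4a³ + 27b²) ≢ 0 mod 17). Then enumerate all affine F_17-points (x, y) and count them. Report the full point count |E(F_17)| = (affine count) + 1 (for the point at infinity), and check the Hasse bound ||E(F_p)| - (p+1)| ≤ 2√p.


Affine points = {(0, 5), (0, 12), (1, 1), (1, 16), (2, 0), (5, 5), (5, 12), (9, 6), (9, 11), (12, 5), (12, 12), (15, 4), (15, 13), (16, 7), (16, 10)}; affine count = 15; |E(F_17)| = 16.

Discriminant check: Δ ∝ 4a³ + 27b² = 4·9³ + 27·8² = 4·729 + 27·64 ≡ 3 (mod 17). Nonzero ⇒ E is nonsingular.
For each x ∈ F_17, compute rhs = x³ + 9·x + 8 mod 17, then count y ∈ F_17 with y² ≡ rhs.
  x = 0: rhs = 8, matching y values: 5, 12 (2 points).
  x = 1: rhs = 1, matching y values: 1, 16 (2 points).
  x = 2: rhs = 0, matching y values: 0 (1 points).
  x = 3: rhs = 11, matching y values: none (0 points).
  x = 4: rhs = 6, matching y values: none (0 points).
  x = 5: rhs = 8, matching y values: 5, 12 (2 points).
  x = 6: rhs = 6, matching y values: none (0 points).
  x = 7: rhs = 6, matching y values: none (0 points).
  x = 8: rhs = 14, matching y values: none (0 points).
  x = 9: rhs = 2, matching y values: 6, 11 (2 points).
  x = 10: rhs = 10, matching y values: none (0 points).
  x = 11: rhs = 10, matching y values: none (0 points).
  x = 12: rhs = 8, matching y values: 5, 12 (2 points).
  x = 13: rhs = 10, matching y values: none (0 points).
  x = 14: rhs = 5, matching y values: none (0 points).
  x = 15: rhs = 16, matching y values: 4, 13 (2 points).
  x = 16: rhs = 15, matching y values: 7, 10 (2 points).
Total affine count: 15.
Full point count |E(F_17)| = 15 + 1 = 16.
Hasse bound: |16 − (17+1)| = |-2| = 2 ≤ 2√17 ≈ 8.2462 ✓.


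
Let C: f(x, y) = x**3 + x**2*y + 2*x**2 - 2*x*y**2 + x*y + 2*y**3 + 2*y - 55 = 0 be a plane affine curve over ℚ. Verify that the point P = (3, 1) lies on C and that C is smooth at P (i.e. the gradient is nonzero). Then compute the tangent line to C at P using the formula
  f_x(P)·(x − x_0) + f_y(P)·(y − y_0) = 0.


Tangent line at P: 44*x + 8*y - 140 = 0.

Step 1: f(3, 1) = 0, so P lies on C.
Step 2: partial derivatives
  f_x(x, y) = 3*x**2 + 2*x*y + 4*x - 2*y**2 + y, f_y(x, y) = x**2 - 4*x*y + x + 6*y**2 + 2.
  f_x(P) = 44, f_y(P) = 8 (gradient nonzero, so P is smooth).
Step 3: tangent line at P: 44·(x − 3) + 8·(y − 1) = 0.
Expanding: 44*x + 8*y - 140 = 0.


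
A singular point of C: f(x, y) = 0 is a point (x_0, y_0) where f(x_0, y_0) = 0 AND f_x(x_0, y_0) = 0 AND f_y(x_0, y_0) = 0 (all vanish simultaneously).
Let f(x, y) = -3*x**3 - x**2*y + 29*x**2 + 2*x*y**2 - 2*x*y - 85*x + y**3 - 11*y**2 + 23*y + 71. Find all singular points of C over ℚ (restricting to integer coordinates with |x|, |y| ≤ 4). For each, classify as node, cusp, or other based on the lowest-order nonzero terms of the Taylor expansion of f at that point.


Singular points: {(3, 2)}; classification: cusp.

Compute partial derivatives:
  f_x = -9*x**2 - 2*x*y + 58*x + 2*y**2 - 2*y - 85.
  f_y = -x**2 + 4*x*y - 2*x + 3*y**2 - 22*y + 23.
Scan x_0 ∈ {−4, ..., 4}. For each x_0, f_y(x_0, y) is a polynomial in y; find its integer roots y ∈ {−4, ..., 4}, then test f_x and f at those candidates.
  x = -4: f_y(-4, y) = 3*y**2 - 38*y + 15; no integer root y with |y| ≤ 4.
  x = -3: f_y(-3, y) = 3*y**2 - 34*y + 20; no integer root y with |y| ≤ 4.
  x = -2: f_y(-2, y) = 3*y**2 - 30*y + 23; no integer root y with |y| ≤ 4.
  x = -1: f_y(-1, y) = 3*y**2 - 26*y + 24; no integer root y with |y| ≤ 4.
  x = 0: f_y(0, y) = 3*y**2 - 22*y + 23; no integer root y with |y| ≤ 4.
  x = 1: f_y(1, y) = 3*y**2 - 18*y + 20; no integer root y with |y| ≤ 4.
  x = 2: f_y(2, y) = 3*y**2 - 14*y + 15; vanishes at y ∈ {3}. (2, 3): f_x = -5 ≠ 0.
  x = 3: f_y(3, y) = 3*y**2 - 10*y + 8; vanishes at y ∈ {2}. (3, 2): f_x = 0, f = 0 — SINGULAR.
  x = 4: f_y(4, y) = 3*y**2 - 6*y - 1; no integer root y with |y| ≤ 4.
Only singular point on the grid: (3, 2).
Classify: substitute x = 3 + u, y = 2 + v and expand: f = -3*u**3 - u**2*v + 2*u*v**2 + v**3 + v**2.
No constant or linear terms (consistent with a singular point). Quadratic part: v**2. Cubic part: -3*u**3 - u**2*v + 2*u*v**2 + v**3.
The quadratic part v**2 is a perfect square, so there is a single (double) tangent line v = 0, i.e. y = 2. Restricting the cubic part to that line (v = 0) leaves -3*u**3 ≠ 0, so f is not divisible by v and the branch is v² ≈ 3*u**3 to lowest order — this is a cusp.
Classification: cusp.


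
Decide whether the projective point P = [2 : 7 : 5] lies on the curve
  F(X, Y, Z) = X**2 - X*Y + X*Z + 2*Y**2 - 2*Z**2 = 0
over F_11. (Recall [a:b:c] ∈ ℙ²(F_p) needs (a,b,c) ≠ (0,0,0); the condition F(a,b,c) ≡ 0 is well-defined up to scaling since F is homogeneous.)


F(2,7,5) ≡ 4 (mod 11); P is NOT on the curve.

Evaluate F(2, 7, 5) term-by-term (mod 11).
  X**2 ↦ 1·4·1·1 = 4
  -X*Y ↦ -1·2·7·1 = -14
  X*Z ↦ 1·2·1·5 = 10
  2*Y**2 ↦ 2·1·49·1 = 98
  -2*Z**2 ↦ -2·1·1·25 = -50
Sum: F(2, 7, 5) = (4) + (-14) + (10) + (98) + (-50) = 48.
Reducing mod 11: 48 ≡ 4 (mod 11).
Since F(a, b, c) ≡ 4 ≠ 0 (mod 11), P does NOT lie on the curve.


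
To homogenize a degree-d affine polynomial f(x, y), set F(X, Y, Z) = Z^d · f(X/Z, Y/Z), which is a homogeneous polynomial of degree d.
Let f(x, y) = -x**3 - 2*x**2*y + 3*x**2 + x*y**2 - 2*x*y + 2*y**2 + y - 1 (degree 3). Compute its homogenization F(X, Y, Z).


F(X, Y, Z) = -X**3 - 2*X**2*Y + 3*X**2*Z + X*Y**2 - 2*X*Y*Z + 2*Y**2*Z + Y*Z**2 - Z**3

deg(f) = 3.
Substitute x = X/Z, y = Y/Z into f, then multiply by Z^3.
  monomial -1·x^3·y^0 ↦ -1·X^3·Y^0·Z^0.
  monomial -2·x^2·y^1 ↦ -2·X^2·Y^1·Z^0.
  monomial 3·x^2·y^0 ↦ 3·X^2·Y^0·Z^1.
  monomial 1·x^1·y^2 ↦ 1·X^1·Y^2·Z^0.
  monomial -2·x^1·y^1 ↦ -2·X^1·Y^1·Z^1.
  monomial 2·x^0·y^2 ↦ 2·X^0·Y^2·Z^1.
  monomial 1·x^0·y^1 ↦ 1·X^0·Y^1·Z^2.
  monomial -1·x^0·y^0 ↦ -1·X^0·Y^0·Z^3.
Collecting: F(X, Y, Z) = -X**3 - 2*X**2*Y + 3*X**2*Z + X*Y**2 - 2*X*Y*Z + 2*Y**2*Z + Y*Z**2 - Z**3.


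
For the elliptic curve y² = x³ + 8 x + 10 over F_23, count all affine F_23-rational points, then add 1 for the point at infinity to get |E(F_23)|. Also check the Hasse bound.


Affine points = {(7, 8), (7, 15), (9, 11), (9, 12), (10, 3), (10, 20), (11, 7), (11, 16), (15, 3), (15, 20), (16, 5), (16, 18), (18, 11), (18, 12), (19, 11), (19, 12), (21, 3), (21, 20), (22, 1), (22, 22)}; affine count = 20; |E(F_23)| = 21.

Discriminant check: Δ ∝ 4a³ + 27b² = 4·8³ + 27·10² = 4·512 + 27·100 ≡ 10 (mod 23). Nonzero ⇒ E is nonsingular.
For each x ∈ F_23, compute rhs = x³ + 8·x + 10 mod 23, then count y ∈ F_23 with y² ≡ rhs.
  x = 0: rhs = 10, matching y values: none (0 points).
  x = 1: rhs = 19, matching y values: none (0 points).
  x = 2: rhs = 11, matching y values: none (0 points).
  x = 3: rhs = 15, matching y values: none (0 points).
  x = 4: rhs = 14, matching y values: none (0 points).
  x = 5: rhs = 14, matching y values: none (0 points).
  x = 6: rhs = 21, matching y values: none (0 points).
  x = 7: rhs = 18, matching y values: 8, 15 (2 points).
  x = 8: rhs = 11, matching y values: none (0 points).
  x = 9: rhs = 6, matching y values: 11, 12 (2 points).
  x = 10: rhs = 9, matching y values: 3, 20 (2 points).
  x = 11: rhs = 3, matching y values: 7, 16 (2 points).
  x = 12: rhs = 17, matching y values: none (0 points).
  x = 13: rhs = 11, matching y values: none (0 points).
  x = 14: rhs = 14, matching y values: none (0 points).
  x = 15: rhs = 9, matching y values: 3, 20 (2 points).
  x = 16: rhs = 2, matching y values: 5, 18 (2 points).
  x = 17: rhs = 22, matching y values: none (0 points).
  x = 18: rhs = 6, matching y values: 11, 12 (2 points).
  x = 19: rhs = 6, matching y values: 11, 12 (2 points).
  x = 20: rhs = 5, matching y values: none (0 points).
  x = 21: rhs = 9, matching y values: 3, 20 (2 points).
  x = 22: rhs = 1, matching y values: 1, 22 (2 points).
Total affine count: 20.
Full point count |E(F_23)| = 20 + 1 = 21.
Hasse bound: |21 − (23+1)| = |-3| = 3 ≤ 2√23 ≈ 9.5917 ✓.


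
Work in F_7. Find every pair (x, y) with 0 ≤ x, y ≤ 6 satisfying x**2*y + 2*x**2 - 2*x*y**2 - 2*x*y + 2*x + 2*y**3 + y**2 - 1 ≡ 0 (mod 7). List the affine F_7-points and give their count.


Affine F_7-points: {(2, 4), (4, 1), (4, 5), (5, 3), (6, 1)}; count = 5.

For each of the 49 pairs (x, y) ∈ F_7², evaluate f(x, y) mod 7. Record the zeros.
  x = 0: [0↦6, 1↦2, 2↦5, 3↦6, 4↦3, 5↦1, 6↦5]  zeros at y ∈ ∅
  x = 1: [0↦3, 1↦3, 2↦6, 3↦3, 4↦6, 5↦6, 6↦1]  zeros at y ∈ ∅
  x = 2: [0↦4, 1↦3, 2↦1, 3↦3, 4↦0, 5↦4, 6↦6]  zeros at y ∈ {4}
  x = 3: [0↦2, 1↦2, 2↦4, 3↦6, 4↦6, 5↦2, 6↦6]  zeros at y ∈ ∅
  x = 4: [0↦4, 1↦0, 2↦1, 3↦5, 4↦3, 5↦0, 6↦1]  zeros at y ∈ {1, 5}
  x = 5: [0↦3, 1↦4, 2↦6, 3↦0, 4↦5, 5↦5, 6↦5]  zeros at y ∈ {3}
  x = 6: [0↦6, 1↦0, 2↦5, 3↦5, 4↦5, 5↦3, 6↦4]  zeros at y ∈ {1}
Collecting zeros: affine points = {(2, 4), (4, 1), (4, 5), (5, 3), (6, 1)}.
Total count |C(F_7)_aff| = 5.


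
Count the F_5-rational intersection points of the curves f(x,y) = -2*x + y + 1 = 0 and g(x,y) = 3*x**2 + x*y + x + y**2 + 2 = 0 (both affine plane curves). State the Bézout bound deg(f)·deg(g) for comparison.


Common zeros: ∅; count = 0; Bézout bound = 2.

deg(f) = 1, deg(g) = 2, so Bézout bound = 2.
Scan x ∈ F_5. For each x, list the y ∈ F_5 with f(x, y) ≡ 0 and those with g(x, y) ≡ 0 (mod 5); the common zeros in that column are the intersection.
  x = 0: f ≡ 0 at y ∈ {4}; g ≡ 0 at y ∈ ∅; common: ∅.
  x = 1: f ≡ 0 at y ∈ {1}; g ≡ 0 at y ∈ ∅; common: ∅.
  x = 2: f ≡ 0 at y ∈ {3}; g ≡ 0 at y ∈ {4}; common: ∅.
  x = 3: f ≡ 0 at y ∈ {0}; g ≡ 0 at y ∈ {3, 4}; common: ∅.
  x = 4: f ≡ 0 at y ∈ {2}; g ≡ 0 at y ∈ {3}; common: ∅.
Collecting: common zeros = ∅, so the count is 0.
Comparison with the Bézout bound: 0 ≤ 2 = deg(f)·deg(g), as expected for curves with no common component (the affine F_5-count falls short of the bound because intersections may lie at infinity, over extension fields, or carry multiplicity).


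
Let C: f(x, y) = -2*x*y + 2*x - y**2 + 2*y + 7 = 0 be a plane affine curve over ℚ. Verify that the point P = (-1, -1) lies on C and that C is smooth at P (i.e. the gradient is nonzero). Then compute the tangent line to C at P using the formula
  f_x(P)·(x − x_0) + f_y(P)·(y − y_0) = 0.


Tangent line at P: 4*x + 6*y + 10 = 0.

Step 1: f(-1, -1) = 0, so P lies on C.
Step 2: partial derivatives
  f_x(x, y) = 2 - 2*y, f_y(x, y) = -2*x - 2*y + 2.
  f_x(P) = 4, f_y(P) = 6 (gradient nonzero, so P is smooth).
Step 3: tangent line at P: 4·(x − -1) + 6·(y − -1) = 0.
Expanding: 4*x + 6*y + 10 = 0.


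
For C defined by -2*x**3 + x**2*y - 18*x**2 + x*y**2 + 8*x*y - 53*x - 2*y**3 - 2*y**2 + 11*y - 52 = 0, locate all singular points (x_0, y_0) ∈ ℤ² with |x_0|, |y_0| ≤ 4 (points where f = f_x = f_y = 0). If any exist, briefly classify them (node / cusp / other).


Singular points: {(-3, -1)}; classification: node.

Compute partial derivatives:
  f_x = -6*x**2 + 2*x*y - 36*x + y**2 + 8*y - 53.
  f_y = x**2 + 2*x*y + 8*x - 6*y**2 - 4*y + 11.
Scan x_0 ∈ {−4, ..., 4}. For each x_0, f_y(x_0, y) is a polynomial in y; find its integer roots y ∈ {−4, ..., 4}, then test f_x and f at those candidates.
  x = -4: f_y(-4, y) = -6*y**2 - 12*y - 5; no integer root y with |y| ≤ 4.
  x = -3: f_y(-3, y) = -6*y**2 - 10*y - 4; vanishes at y ∈ {-1}. (-3, -1): f_x = 0, f = 0 — SINGULAR.
  x = -2: f_y(-2, y) = -6*y**2 - 8*y - 1; no integer root y with |y| ≤ 4.
  x = -1: f_y(-1, y) = -6*y**2 - 6*y + 4; no integer root y with |y| ≤ 4.
  x = 0: f_y(0, y) = -6*y**2 - 4*y + 11; no integer root y with |y| ≤ 4.
  x = 1: f_y(1, y) = -6*y**2 - 2*y + 20; vanishes at y ∈ {-2}. (1, -2): f_x = -111 ≠ 0.
  x = 2: f_y(2, y) = 31 - 6*y**2; no integer root y with |y| ≤ 4.
  x = 3: f_y(3, y) = -6*y**2 + 2*y + 44; no integer root y with |y| ≤ 4.
  x = 4: f_y(4, y) = -6*y**2 + 4*y + 59; no integer root y with |y| ≤ 4.
Only singular point on the grid: (-3, -1).
Classify: substitute x = -3 + u, y = -1 + v and expand: f = -2*u**3 + u**2*v - u**2 + u*v**2 - 2*v**3 + v**2.
No constant or linear terms (consistent with a singular point). Quadratic part: -u**2 + v**2. Cubic part: -2*u**3 + u**2*v + u*v**2 - 2*v**3.
The quadratic part v**2 - u**2 = (v − u)(v + u) splits into two distinct linear factors, so there are two distinct tangent lines y − -1 = ±(x − -3) — this is a node (ordinary double point).
Classification: node.


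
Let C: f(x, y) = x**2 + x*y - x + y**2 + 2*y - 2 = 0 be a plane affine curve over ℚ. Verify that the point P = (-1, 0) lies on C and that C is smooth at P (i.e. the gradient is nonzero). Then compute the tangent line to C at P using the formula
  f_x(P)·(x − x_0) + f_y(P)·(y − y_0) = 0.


Tangent line at P: -3*x + y - 3 = 0.

Step 1: f(-1, 0) = 0, so P lies on C.
Step 2: partial derivatives
  f_x(x, y) = 2*x + y - 1, f_y(x, y) = x + 2*y + 2.
  f_x(P) = -3, f_y(P) = 1 (gradient nonzero, so P is smooth).
Step 3: tangent line at P: -3·(x − -1) + 1·(y − 0) = 0.
Expanding: -3*x + y - 3 = 0.


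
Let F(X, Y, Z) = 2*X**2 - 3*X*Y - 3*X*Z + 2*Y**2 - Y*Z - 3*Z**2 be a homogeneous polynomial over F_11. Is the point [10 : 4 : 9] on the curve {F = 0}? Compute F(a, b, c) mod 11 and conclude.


F(10,4,9) ≡ 3 (mod 11); P is NOT on the curve.

Evaluate F(10, 4, 9) term-by-term (mod 11).
  2*X**2 ↦ 2·100·1·1 = 200
  -3*X*Y ↦ -3·10·4·1 = -120
  -3*X*Z ↦ -3·10·1·9 = -270
  2*Y**2 ↦ 2·1·16·1 = 32
  -Y*Z ↦ -1·1·4·9 = -36
  -3*Z**2 ↦ -3·1·1·81 = -243
Sum: F(10, 4, 9) = (200) + (-120) + (-270) + (32) + (-36) + (-243) = -437.
Reducing mod 11: -437 ≡ 3 (mod 11).
Since F(a, b, c) ≡ 3 ≠ 0 (mod 11), P does NOT lie on the curve.


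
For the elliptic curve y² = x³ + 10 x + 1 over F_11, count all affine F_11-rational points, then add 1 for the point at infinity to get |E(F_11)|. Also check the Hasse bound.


Affine points = {(0, 1), (0, 10), (1, 1), (1, 10), (3, 5), (3, 6), (5, 0), (10, 1), (10, 10)}; affine count = 9; |E(F_11)| = 10.

Discriminant check: Δ ∝ 4a³ + 27b² = 4·10³ + 27·1² = 4·1000 + 27·1 ≡ 1 (mod 11). Nonzero ⇒ E is nonsingular.
For each x ∈ F_11, compute rhs = x³ + 10·x + 1 mod 11, then count y ∈ F_11 with y² ≡ rhs.
  x = 0: rhs = 1, matching y values: 1, 10 (2 points).
  x = 1: rhs = 1, matching y values: 1, 10 (2 points).
  x = 2: rhs = 7, matching y values: none (0 points).
  x = 3: rhs = 3, matching y values: 5, 6 (2 points).
  x = 4: rhs = 6, matching y values: none (0 points).
  x = 5: rhs = 0, matching y values: 0 (1 points).
  x = 6: rhs = 2, matching y values: none (0 points).
  x = 7: rhs = 7, matching y values: none (0 points).
  x = 8: rhs = 10, matching y values: none (0 points).
  x = 9: rhs = 6, matching y values: none (0 points).
  x = 10: rhs = 1, matching y values: 1, 10 (2 points).
Total affine count: 9.
Full point count |E(F_11)| = 9 + 1 = 10.
Hasse bound: |10 − (11+1)| = |-2| = 2 ≤ 2√11 ≈ 6.6332 ✓.


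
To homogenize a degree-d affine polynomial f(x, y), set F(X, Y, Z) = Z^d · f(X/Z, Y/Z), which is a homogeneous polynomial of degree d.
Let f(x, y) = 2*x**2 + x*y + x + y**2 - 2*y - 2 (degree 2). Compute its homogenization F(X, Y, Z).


F(X, Y, Z) = 2*X**2 + X*Y + X*Z + Y**2 - 2*Y*Z - 2*Z**2

deg(f) = 2.
Substitute x = X/Z, y = Y/Z into f, then multiply by Z^2.
  monomial 2·x^2·y^0 ↦ 2·X^2·Y^0·Z^0.
  monomial 1·x^1·y^1 ↦ 1·X^1·Y^1·Z^0.
  monomial 1·x^1·y^0 ↦ 1·X^1·Y^0·Z^1.
  monomial 1·x^0·y^2 ↦ 1·X^0·Y^2·Z^0.
  monomial -2·x^0·y^1 ↦ -2·X^0·Y^1·Z^1.
  monomial -2·x^0·y^0 ↦ -2·X^0·Y^0·Z^2.
Collecting: F(X, Y, Z) = 2*X**2 + X*Y + X*Z + Y**2 - 2*Y*Z - 2*Z**2.


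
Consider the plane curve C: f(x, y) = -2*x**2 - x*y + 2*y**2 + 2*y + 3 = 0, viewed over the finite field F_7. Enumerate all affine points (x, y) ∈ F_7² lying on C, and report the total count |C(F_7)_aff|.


Affine F_7-points: {(0, 1), (0, 5), (1, 5), (3, 1), (3, 3), (5, 6), (6, 3), (6, 6)}; count = 8.

For each of the 49 pairs (x, y) ∈ F_7², evaluate f(x, y) mod 7. Record the zeros.
  x = 0: [0↦3, 1↦0, 2↦1, 3↦6, 4↦1, 5↦0, 6↦3]  zeros at y ∈ {1, 5}
  x = 1: [0↦1, 1↦4, 2↦4, 3↦1, 4↦2, 5↦0, 6↦2]  zeros at y ∈ {5}
  x = 2: [0↦2, 1↦4, 2↦3, 3↦6, 4↦6, 5↦3, 6↦4]  zeros at y ∈ ∅
  x = 3: [0↦6, 1↦0, 2↦5, 3↦0, 4↦6, 5↦2, 6↦2]  zeros at y ∈ {1, 3}
  x = 4: [0↦6, 1↦6, 2↦3, 3↦4, 4↦2, 5↦4, 6↦3]  zeros at y ∈ ∅
  x = 5: [0↦2, 1↦1, 2↦4, 3↦4, 4↦1, 5↦2, 6↦0]  zeros at y ∈ {6}
  x = 6: [0↦1, 1↦6, 2↦1, 3↦0, 4↦3, 5↦3, 6↦0]  zeros at y ∈ {3, 6}
Collecting zeros: affine points = {(0, 1), (0, 5), (1, 5), (3, 1), (3, 3), (5, 6), (6, 3), (6, 6)}.
Total count |C(F_7)_aff| = 8.


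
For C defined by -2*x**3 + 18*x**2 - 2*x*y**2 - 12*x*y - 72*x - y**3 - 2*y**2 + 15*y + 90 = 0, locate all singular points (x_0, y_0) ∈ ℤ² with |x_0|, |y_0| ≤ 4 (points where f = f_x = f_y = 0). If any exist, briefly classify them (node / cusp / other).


Singular points: {(3, -3)}; classification: cusp.

Compute partial derivatives:
  f_x = -6*x**2 + 36*x - 2*y**2 - 12*y - 72.
  f_y = -4*x*y - 12*x - 3*y**2 - 4*y + 15.
Scan x_0 ∈ {−4, ..., 4}. For each x_0, f_y(x_0, y) is a polynomial in y; find its integer roots y ∈ {−4, ..., 4}, then test f_x and f at those candidates.
  x = -4: f_y(-4, y) = -3*y**2 + 12*y + 63; vanishes at y ∈ {-3}. (-4, -3): f_x = -294 ≠ 0.
  x = -3: f_y(-3, y) = -3*y**2 + 8*y + 51; vanishes at y ∈ {-3}. (-3, -3): f_x = -216 ≠ 0.
  x = -2: f_y(-2, y) = -3*y**2 + 4*y + 39; vanishes at y ∈ {-3}. (-2, -3): f_x = -150 ≠ 0.
  x = -1: f_y(-1, y) = 27 - 3*y**2; vanishes at y ∈ {-3, 3}. (-1, -3): f_x = -96 ≠ 0; (-1, 3): f_x = -168 ≠ 0.
  x = 0: f_y(0, y) = -3*y**2 - 4*y + 15; vanishes at y ∈ {-3}. (0, -3): f_x = -54 ≠ 0.
  x = 1: f_y(1, y) = -3*y**2 - 8*y + 3; vanishes at y ∈ {-3}. (1, -3): f_x = -24 ≠ 0.
  x = 2: f_y(2, y) = -3*y**2 - 12*y - 9; vanishes at y ∈ {-3, -1}. (2, -3): f_x = -6 ≠ 0; (2, -1): f_x = -14 ≠ 0.
  x = 3: f_y(3, y) = -3*y**2 - 16*y - 21; vanishes at y ∈ {-3}. (3, -3): f_x = 0, f = 0 — SINGULAR.
  x = 4: f_y(4, y) = -3*y**2 - 20*y - 33; vanishes at y ∈ {-3}. (4, -3): f_x = -6 ≠ 0.
Only singular point on the grid: (3, -3).
Classify: substitute x = 3 + u, y = -3 + v and expand: f = -2*u**3 - 2*u*v**2 - v**3 + v**2.
No constant or linear terms (consistent with a singular point). Quadratic part: v**2. Cubic part: -2*u**3 - 2*u*v**2 - v**3.
The quadratic part v**2 is a perfect square, so there is a single (double) tangent line v = 0, i.e. y = -3. Restricting the cubic part to that line (v = 0) leaves -2*u**3 ≠ 0, so f is not divisible by v and the branch is v² ≈ 2*u**3 to lowest order — this is a cusp.
Classification: cusp.


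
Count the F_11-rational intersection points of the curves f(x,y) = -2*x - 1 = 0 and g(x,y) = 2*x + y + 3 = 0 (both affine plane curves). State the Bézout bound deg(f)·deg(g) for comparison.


Common zeros: {(5, 9)}; count = 1; Bézout bound = 1.

deg(f) = 1, deg(g) = 1, so Bézout bound = 1.
Scan x ∈ F_11. For each x, list the y ∈ F_11 with f(x, y) ≡ 0 and those with g(x, y) ≡ 0 (mod 11); the common zeros in that column are the intersection.
  x = 0: f ≡ 0 at y ∈ ∅; g ≡ 0 at y ∈ {8}; common: ∅.
  x = 1: f ≡ 0 at y ∈ ∅; g ≡ 0 at y ∈ {6}; common: ∅.
  x = 2: f ≡ 0 at y ∈ ∅; g ≡ 0 at y ∈ {4}; common: ∅.
  x = 3: f ≡ 0 at y ∈ ∅; g ≡ 0 at y ∈ {2}; common: ∅.
  x = 4: f ≡ 0 at y ∈ ∅; g ≡ 0 at y ∈ {0}; common: ∅.
  x = 5: f ≡ 0 at y ∈ {0, 1, 2, 3, 4, 5, 6, 7, 8, 9, 10}; g ≡ 0 at y ∈ {9}; common: {9}.
  x = 6: f ≡ 0 at y ∈ ∅; g ≡ 0 at y ∈ {7}; common: ∅.
  x = 7: f ≡ 0 at y ∈ ∅; g ≡ 0 at y ∈ {5}; common: ∅.
  x = 8: f ≡ 0 at y ∈ ∅; g ≡ 0 at y ∈ {3}; common: ∅.
  x = 9: f ≡ 0 at y ∈ ∅; g ≡ 0 at y ∈ {1}; common: ∅.
  x = 10: f ≡ 0 at y ∈ ∅; g ≡ 0 at y ∈ {10}; common: ∅.
Collecting: common zeros = {(5, 9)}, so the count is 1.
Comparison with the Bézout bound: 1 ≤ 1 = deg(f)·deg(g), as expected for curves with no common component (the bound is attained).


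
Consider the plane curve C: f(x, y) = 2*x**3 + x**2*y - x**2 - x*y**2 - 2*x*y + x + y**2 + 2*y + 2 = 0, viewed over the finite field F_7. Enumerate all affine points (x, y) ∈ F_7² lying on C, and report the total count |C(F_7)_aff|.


Affine F_7-points: {(1, 3), (4, 2), (4, 6), (5, 1), (5, 5)}; count = 5.

For each of the 49 pairs (x, y) ∈ F_7², evaluate f(x, y) mod 7. Record the zeros.
  x = 0: [0↦2, 1↦5, 2↦3, 3↦3, 4↦5, 5↦2, 6↦1]  zeros at y ∈ ∅
  x = 1: [0↦4, 1↦5, 2↦6, 3↦0, 4↦1, 5↦2, 6↦3]  zeros at y ∈ {3}
  x = 2: [0↦2, 1↦3, 2↦2, 3↦6, 4↦1, 5↦1, 6↦6]  zeros at y ∈ ∅
  x = 3: [0↦1, 1↦4, 2↦3, 3↦5, 4↦3, 5↦4, 6↦1]  zeros at y ∈ ∅
  x = 4: [0↦6, 1↦6, 2↦0, 3↦2, 4↦5, 5↦2, 6↦0]  zeros at y ∈ {2, 6}
  x = 5: [0↦1, 1↦0, 2↦5, 3↦2, 4↦5, 5↦0, 6↦1]  zeros at y ∈ {1, 5}
  x = 6: [0↦5, 1↦5, 2↦2, 3↦3, 4↦1, 5↦3, 6↦2]  zeros at y ∈ ∅
Collecting zeros: affine points = {(1, 3), (4, 2), (4, 6), (5, 1), (5, 5)}.
Total count |C(F_7)_aff| = 5.


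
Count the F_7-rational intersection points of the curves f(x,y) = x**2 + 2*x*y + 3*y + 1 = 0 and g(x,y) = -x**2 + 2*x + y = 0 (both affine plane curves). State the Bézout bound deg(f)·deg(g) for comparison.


Common zeros: {(4, 1)}; count = 1; Bézout bound = 4.

deg(f) = 2, deg(g) = 2, so Bézout bound = 4.
Scan x ∈ F_7. For each x, list the y ∈ F_7 with f(x, y) ≡ 0 and those with g(x, y) ≡ 0 (mod 7); the common zeros in that column are the intersection.
  x = 0: f ≡ 0 at y ∈ {2}; g ≡ 0 at y ∈ {0}; common: ∅.
  x = 1: f ≡ 0 at y ∈ {1}; g ≡ 0 at y ∈ {6}; common: ∅.
  x = 2: f ≡ 0 at y ∈ ∅; g ≡ 0 at y ∈ {0}; common: ∅.
  x = 3: f ≡ 0 at y ∈ {2}; g ≡ 0 at y ∈ {3}; common: ∅.
  x = 4: f ≡ 0 at y ∈ {1}; g ≡ 0 at y ∈ {1}; common: {1}.
  x = 5: f ≡ 0 at y ∈ {5}; g ≡ 0 at y ∈ {1}; common: ∅.
  x = 6: f ≡ 0 at y ∈ {5}; g ≡ 0 at y ∈ {3}; common: ∅.
Collecting: common zeros = {(4, 1)}, so the count is 1.
Comparison with the Bézout bound: 1 ≤ 4 = deg(f)·deg(g), as expected for curves with no common component (the affine F_7-count falls short of the bound because intersections may lie at infinity, over extension fields, or carry multiplicity).


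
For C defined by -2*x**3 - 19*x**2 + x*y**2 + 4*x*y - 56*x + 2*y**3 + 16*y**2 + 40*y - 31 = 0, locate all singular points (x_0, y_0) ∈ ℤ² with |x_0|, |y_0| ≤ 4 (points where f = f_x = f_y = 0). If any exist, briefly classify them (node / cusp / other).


Singular points: {(-3, -2)}; classification: node.

Compute partial derivatives:
  f_x = -6*x**2 - 38*x + y**2 + 4*y - 56.
  f_y = 2*x*y + 4*x + 6*y**2 + 32*y + 40.
Scan x_0 ∈ {−4, ..., 4}. For each x_0, f_y(x_0, y) is a polynomial in y; find its integer roots y ∈ {−4, ..., 4}, then test f_x and f at those candidates.
  x = -4: f_y(-4, y) = 6*y**2 + 24*y + 24; vanishes at y ∈ {-2}. (-4, -2): f_x = -4 ≠ 0.
  x = -3: f_y(-3, y) = 6*y**2 + 26*y + 28; vanishes at y ∈ {-2}. (-3, -2): f_x = 0, f = 0 — SINGULAR.
  x = -2: f_y(-2, y) = 6*y**2 + 28*y + 32; vanishes at y ∈ {-2}. (-2, -2): f_x = -8 ≠ 0.
  x = -1: f_y(-1, y) = 6*y**2 + 30*y + 36; vanishes at y ∈ {-3, -2}. (-1, -3): f_x = -27 ≠ 0; (-1, -2): f_x = -28 ≠ 0.
  x = 0: f_y(0, y) = 6*y**2 + 32*y + 40; vanishes at y ∈ {-2}. (0, -2): f_x = -60 ≠ 0.
  x = 1: f_y(1, y) = 6*y**2 + 34*y + 44; vanishes at y ∈ {-2}. (1, -2): f_x = -104 ≠ 0.
  x = 2: f_y(2, y) = 6*y**2 + 36*y + 48; vanishes at y ∈ {-4, -2}. (2, -4): f_x = -156 ≠ 0; (2, -2): f_x = -160 ≠ 0.
  x = 3: f_y(3, y) = 6*y**2 + 38*y + 52; vanishes at y ∈ {-2}. (3, -2): f_x = -228 ≠ 0.
  x = 4: f_y(4, y) = 6*y**2 + 40*y + 56; vanishes at y ∈ {-2}. (4, -2): f_x = -308 ≠ 0.
Only singular point on the grid: (-3, -2).
Classify: substitute x = -3 + u, y = -2 + v and expand: f = -2*u**3 - u**2 + u*v**2 + 2*v**3 + v**2.
No constant or linear terms (consistent with a singular point). Quadratic part: -u**2 + v**2. Cubic part: -2*u**3 + u*v**2 + 2*v**3.
The quadratic part v**2 - u**2 = (v − u)(v + u) splits into two distinct linear factors, so there are two distinct tangent lines y − -2 = ±(x − -3) — this is a node (ordinary double point).
Classification: node.


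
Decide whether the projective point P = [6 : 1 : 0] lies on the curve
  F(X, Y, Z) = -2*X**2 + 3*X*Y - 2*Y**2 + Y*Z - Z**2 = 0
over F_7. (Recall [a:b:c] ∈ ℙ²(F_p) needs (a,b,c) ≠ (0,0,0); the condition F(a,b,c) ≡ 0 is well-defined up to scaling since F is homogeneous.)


F(6,1,0) ≡ 0 (mod 7); P is on the curve.

Evaluate F(6, 1, 0) term-by-term (mod 7).
  -2*X**2 ↦ -2·36·1·1 = -72
  3*X*Y ↦ 3·6·1·1 = 18
  -2*Y**2 ↦ -2·1·1·1 = -2
  Y*Z ↦ 1·1·1·0 = 0
  -Z**2 ↦ -1·1·1·0 = 0
Sum: F(6, 1, 0) = (-72) + (18) + (-2) + (0) + (0) = -56.
Reducing mod 7: -56 ≡ 0 (mod 7).
Since F(a, b, c) ≡ 0 (mod 7), P lies on the curve.


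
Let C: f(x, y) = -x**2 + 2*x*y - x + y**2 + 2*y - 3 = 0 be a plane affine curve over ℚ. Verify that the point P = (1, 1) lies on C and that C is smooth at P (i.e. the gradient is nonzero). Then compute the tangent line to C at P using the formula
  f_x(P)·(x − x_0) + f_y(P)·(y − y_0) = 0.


Tangent line at P: -x + 6*y - 5 = 0.

Step 1: f(1, 1) = 0, so P lies on C.
Step 2: partial derivatives
  f_x(x, y) = -2*x + 2*y - 1, f_y(x, y) = 2*x + 2*y + 2.
  f_x(P) = -1, f_y(P) = 6 (gradient nonzero, so P is smooth).
Step 3: tangent line at P: -1·(x − 1) + 6·(y − 1) = 0.
Expanding: -x + 6*y - 5 = 0.


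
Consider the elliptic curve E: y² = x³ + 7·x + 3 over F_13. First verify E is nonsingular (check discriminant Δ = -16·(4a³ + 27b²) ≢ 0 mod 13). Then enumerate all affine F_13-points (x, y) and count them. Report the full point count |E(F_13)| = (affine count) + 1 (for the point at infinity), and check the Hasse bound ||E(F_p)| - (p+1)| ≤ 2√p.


Affine points = {(0, 4), (0, 9), (2, 5), (2, 8), (3, 5), (3, 8), (4, 2), (4, 11), (6, 1), (6, 12), (8, 5), (8, 8)}; affine count = 12; |E(F_13)| = 13.

Discriminant check: Δ ∝ 4a³ + 27b² = 4·7³ + 27·3² = 4·343 + 27·9 ≡ 3 (mod 13). Nonzero ⇒ E is nonsingular.
For each x ∈ F_13, compute rhs = x³ + 7·x + 3 mod 13, then count y ∈ F_13 with y² ≡ rhs.
  x = 0: rhs = 3, matching y values: 4, 9 (2 points).
  x = 1: rhs = 11, matching y values: none (0 points).
  x = 2: rhs = 12, matching y values: 5, 8 (2 points).
  x = 3: rhs = 12, matching y values: 5, 8 (2 points).
  x = 4: rhs = 4, matching y values: 2, 11 (2 points).
  x = 5: rhs = 7, matching y values: none (0 points).
  x = 6: rhs = 1, matching y values: 1, 12 (2 points).
  x = 7: rhs = 5, matching y values: none (0 points).
  x = 8: rhs = 12, matching y values: 5, 8 (2 points).
  x = 9: rhs = 2, matching y values: none (0 points).
  x = 10: rhs = 7, matching y values: none (0 points).
  x = 11: rhs = 7, matching y values: none (0 points).
  x = 12: rhs = 8, matching y values: none (0 points).
Total affine count: 12.
Full point count |E(F_13)| = 12 + 1 = 13.
Hasse bound: |13 − (13+1)| = |-1| = 1 ≤ 2√13 ≈ 7.2111 ✓.


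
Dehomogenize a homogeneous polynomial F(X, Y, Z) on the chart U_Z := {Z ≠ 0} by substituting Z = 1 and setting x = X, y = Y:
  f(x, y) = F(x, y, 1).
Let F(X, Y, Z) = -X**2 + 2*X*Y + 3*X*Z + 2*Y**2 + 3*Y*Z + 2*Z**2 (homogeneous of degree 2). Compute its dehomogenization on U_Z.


f(x, y) = -x**2 + 2*x*y + 3*x + 2*y**2 + 3*y + 2

On U_Z we set Z = 1. Each monomial c·X^i·Y^j·Z^k in F becomes c·x^i·y^j·1^k = c·x^i·y^j.
Substituting Z = 1: F(X, Y, 1) = -x**2 + 2*x*y + 3*x + 2*y**2 + 3*y + 2.
Note: deg(f) ≤ deg(F) = 2; strict inequality happens when F is divisible by Z (lost terms).


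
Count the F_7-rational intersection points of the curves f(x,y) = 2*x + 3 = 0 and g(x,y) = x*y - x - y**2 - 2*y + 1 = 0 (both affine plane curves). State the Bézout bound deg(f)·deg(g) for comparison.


Common zeros: ∅; count = 0; Bézout bound = 2.

deg(f) = 1, deg(g) = 2, so Bézout bound = 2.
Scan x ∈ F_7. For each x, list the y ∈ F_7 with f(x, y) ≡ 0 and those with g(x, y) ≡ 0 (mod 7); the common zeros in that column are the intersection.
  x = 0: f ≡ 0 at y ∈ ∅; g ≡ 0 at y ∈ {2, 3}; common: ∅.
  x = 1: f ≡ 0 at y ∈ ∅; g ≡ 0 at y ∈ {0, 6}; common: ∅.
  x = 2: f ≡ 0 at y ∈ {0, 1, 2, 3, 4, 5, 6}; g ≡ 0 at y ∈ ∅; common: ∅.
  x = 3: f ≡ 0 at y ∈ ∅; g ≡ 0 at y ∈ {4}; common: ∅.
  x = 4: f ≡ 0 at y ∈ ∅; g ≡ 0 at y ∈ ∅; common: ∅.
  x = 5: f ≡ 0 at y ∈ ∅; g ≡ 0 at y ∈ {5}; common: ∅.
  x = 6: f ≡ 0 at y ∈ ∅; g ≡ 0 at y ∈ ∅; common: ∅.
Collecting: common zeros = ∅, so the count is 0.
Comparison with the Bézout bound: 0 ≤ 2 = deg(f)·deg(g), as expected for curves with no common component (the affine F_7-count falls short of the bound because intersections may lie at infinity, over extension fields, or carry multiplicity).


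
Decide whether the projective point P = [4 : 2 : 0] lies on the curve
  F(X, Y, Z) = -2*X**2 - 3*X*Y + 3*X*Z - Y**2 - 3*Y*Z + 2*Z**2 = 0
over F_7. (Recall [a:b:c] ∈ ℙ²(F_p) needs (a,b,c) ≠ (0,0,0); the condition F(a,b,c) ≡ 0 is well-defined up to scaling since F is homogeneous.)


F(4,2,0) ≡ 3 (mod 7); P is NOT on the curve.

Evaluate F(4, 2, 0) term-by-term (mod 7).
  -2*X**2 ↦ -2·16·1·1 = -32
  -3*X*Y ↦ -3·4·2·1 = -24
  3*X*Z ↦ 3·4·1·0 = 0
  -Y**2 ↦ -1·1·4·1 = -4
  -3*Y*Z ↦ -3·1·2·0 = 0
  2*Z**2 ↦ 2·1·1·0 = 0
Sum: F(4, 2, 0) = (-32) + (-24) + (0) + (-4) + (0) + (0) = -60.
Reducing mod 7: -60 ≡ 3 (mod 7).
Since F(a, b, c) ≡ 3 ≠ 0 (mod 7), P does NOT lie on the curve.


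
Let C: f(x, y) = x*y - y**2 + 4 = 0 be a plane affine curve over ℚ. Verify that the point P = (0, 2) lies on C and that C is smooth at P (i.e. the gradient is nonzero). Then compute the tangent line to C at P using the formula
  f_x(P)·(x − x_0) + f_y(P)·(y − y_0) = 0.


Tangent line at P: 2*x - 4*y + 8 = 0.

Step 1: f(0, 2) = 0, so P lies on C.
Step 2: partial derivatives
  f_x(x, y) = y, f_y(x, y) = x - 2*y.
  f_x(P) = 2, f_y(P) = -4 (gradient nonzero, so P is smooth).
Step 3: tangent line at P: 2·(x − 0) + -4·(y − 2) = 0.
Expanding: 2*x - 4*y + 8 = 0.


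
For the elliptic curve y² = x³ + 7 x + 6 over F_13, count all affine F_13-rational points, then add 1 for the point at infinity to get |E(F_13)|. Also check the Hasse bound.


Affine points = {(1, 1), (1, 12), (5, 6), (5, 7), (6, 2), (6, 11), (10, 6), (10, 7), (11, 6), (11, 7)}; affine count = 10; |E(F_13)| = 11.

Discriminant check: Δ ∝ 4a³ + 27b² = 4·7³ + 27·6² = 4·343 + 27·36 ≡ 4 (mod 13). Nonzero ⇒ E is nonsingular.
For each x ∈ F_13, compute rhs = x³ + 7·x + 6 mod 13, then count y ∈ F_13 with y² ≡ rhs.
  x = 0: rhs = 6, matching y values: none (0 points).
  x = 1: rhs = 1, matching y values: 1, 12 (2 points).
  x = 2: rhs = 2, matching y values: none (0 points).
  x = 3: rhs = 2, matching y values: none (0 points).
  x = 4: rhs = 7, matching y values: none (0 points).
  x = 5: rhs = 10, matching y values: 6, 7 (2 points).
  x = 6: rhs = 4, matching y values: 2, 11 (2 points).
  x = 7: rhs = 8, matching y values: none (0 points).
  x = 8: rhs = 2, matching y values: none (0 points).
  x = 9: rhs = 5, matching y values: none (0 points).
  x = 10: rhs = 10, matching y values: 6, 7 (2 points).
  x = 11: rhs = 10, matching y values: 6, 7 (2 points).
  x = 12: rhs = 11, matching y values: none (0 points).
Total affine count: 10.
Full point count |E(F_13)| = 10 + 1 = 11.
Hasse bound: |11 − (13+1)| = |-3| = 3 ≤ 2√13 ≈ 7.2111 ✓.
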